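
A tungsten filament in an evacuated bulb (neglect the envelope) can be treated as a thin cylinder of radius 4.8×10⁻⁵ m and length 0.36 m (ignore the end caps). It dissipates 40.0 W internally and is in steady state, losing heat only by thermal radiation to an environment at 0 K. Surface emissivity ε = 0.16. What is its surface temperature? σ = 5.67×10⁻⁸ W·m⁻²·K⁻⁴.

T ≈ 2520 K

Steady state: internal power = radiated power, P = εσA T⁴.
Radiating area A = 2πrL = 1.086×10⁻⁴ m².
T⁴ = P/(εσA) = 40.0/(0.16·5.67×10⁻⁸·1.086×10⁻⁴) = 4.061×10¹³ K⁴.
T = (4.061×10¹³)^(1/4).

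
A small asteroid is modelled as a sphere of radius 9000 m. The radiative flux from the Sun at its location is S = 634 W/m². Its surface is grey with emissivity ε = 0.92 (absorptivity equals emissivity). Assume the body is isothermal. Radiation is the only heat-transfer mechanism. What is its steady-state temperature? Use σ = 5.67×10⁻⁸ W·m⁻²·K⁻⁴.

T ≈ 230 K

At equilibrium, absorbed power = emitted power.
Absorbing cross-section = πr² = 2.545×10⁸ m²; emitting surface = 4πr² = 1.018×10⁹ m² (ratio 4).
εS·A_cross = εσ·A_surf·T⁴  ⇒  T⁴ = S/(4σ)   (ε cancels).
T⁴ = 634/(4·5.67×10⁻⁸) = 2.795×10⁹ K⁴.
T = (2.795×10⁹)^(1/4).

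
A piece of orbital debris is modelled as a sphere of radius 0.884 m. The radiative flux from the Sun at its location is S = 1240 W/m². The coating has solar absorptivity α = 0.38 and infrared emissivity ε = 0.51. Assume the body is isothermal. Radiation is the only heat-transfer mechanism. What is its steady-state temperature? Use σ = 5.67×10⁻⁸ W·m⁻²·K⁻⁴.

T ≈ 253 K

At equilibrium, absorbed power = emitted power.
Absorbing cross-section = πr² = 2.455 m²; emitting surface = 4πr² = 9.820 m² (ratio 4).
αS·A_cross = εσ·A_surf·T⁴  ⇒  T⁴ = αS/(ε·4σ).
T⁴ = 0.380·1240/(0.51·4·5.67×10⁻⁸) = 4.074×10⁹ K⁴.
T = (4.074×10⁹)^(1/4).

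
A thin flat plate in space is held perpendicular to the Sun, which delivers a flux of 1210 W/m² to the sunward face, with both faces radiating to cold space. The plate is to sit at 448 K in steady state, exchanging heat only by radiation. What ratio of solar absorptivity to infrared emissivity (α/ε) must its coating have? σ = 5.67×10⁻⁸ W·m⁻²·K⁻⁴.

Balance: αS·A = εσ·2A·T⁴ ⇒ α/ε = 2σT⁴/S.
α/ε = 2·5.67×10⁻⁸·(448)⁴/1210 = 2·5.67×10⁻⁸·4.028×10¹⁰/1210.

α/ε ≈ 3.78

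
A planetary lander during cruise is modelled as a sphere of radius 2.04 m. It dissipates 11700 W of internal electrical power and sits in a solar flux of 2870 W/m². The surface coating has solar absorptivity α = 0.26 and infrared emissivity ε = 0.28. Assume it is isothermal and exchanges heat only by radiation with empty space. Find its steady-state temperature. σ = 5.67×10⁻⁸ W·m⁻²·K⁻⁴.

T ≈ 401 K

At steady state, absorbed solar power + internal power = radiated power.
Absorbed: α·S·A_cross = 0.26·2870·13.07 = 9756 W (cross-section πr²).
Total input = 9756 + 11700 = 21460 W.
Radiated: εσ·A_surf·T⁴ with A_surf = 4πr² = 52.30 m².
T⁴ = 21460/(0.28·5.67×10⁻⁸·52.30) = 2.584×10¹⁰ K⁴.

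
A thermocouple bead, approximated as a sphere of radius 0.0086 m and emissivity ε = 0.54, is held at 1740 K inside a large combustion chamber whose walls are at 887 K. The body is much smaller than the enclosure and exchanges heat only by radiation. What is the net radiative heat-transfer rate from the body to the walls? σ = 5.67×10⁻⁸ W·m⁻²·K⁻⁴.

P_net ≈ 243 W

For a small grey body in a large enclosure: P_net = εσA(T_body⁴ − T_wall⁴).
A = 4πr² = 9.294×10⁻⁴ m²; T_body⁴ − T_wall⁴ = 9.166×10¹² − 6.190×10¹¹ = 8.547×10¹² K⁴.
|P_net| = 0.54·5.67×10⁻⁸·9.294×10⁻⁴·8.547×10¹².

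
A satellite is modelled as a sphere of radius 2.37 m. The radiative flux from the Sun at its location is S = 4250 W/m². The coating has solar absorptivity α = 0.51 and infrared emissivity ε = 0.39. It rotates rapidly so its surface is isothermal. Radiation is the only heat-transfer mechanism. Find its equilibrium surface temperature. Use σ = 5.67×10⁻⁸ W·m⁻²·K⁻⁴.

T ≈ 396 K

At equilibrium, absorbed power = emitted power.
Absorbing cross-section = πr² = 17.65 m²; emitting surface = 4πr² = 70.58 m² (ratio 4).
αS·A_cross = εσ·A_surf·T⁴  ⇒  T⁴ = αS/(ε·4σ).
T⁴ = 0.510·4250/(0.39·4·5.67×10⁻⁸) = 2.450×10¹⁰ K⁴.
T = (2.450×10¹⁰)^(1/4).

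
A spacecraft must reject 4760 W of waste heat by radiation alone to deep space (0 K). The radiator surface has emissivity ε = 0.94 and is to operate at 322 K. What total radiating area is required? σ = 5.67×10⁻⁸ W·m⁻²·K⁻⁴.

P = εσA T⁴ ⇒ A = P/(εσT⁴).
T⁴ = 1.075×10¹⁰ K⁴.
A = 4760/(0.94 × 5.67×10⁻⁸ × 1.075×10¹⁰).

A ≈ 8.31 m²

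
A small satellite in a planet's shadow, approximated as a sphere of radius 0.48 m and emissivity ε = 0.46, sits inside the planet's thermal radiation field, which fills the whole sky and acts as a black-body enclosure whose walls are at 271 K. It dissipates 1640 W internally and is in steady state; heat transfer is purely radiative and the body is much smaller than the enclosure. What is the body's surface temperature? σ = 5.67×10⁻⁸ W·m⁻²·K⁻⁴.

For a small grey body in a large enclosure, net radiated power = εσA(T⁴ − T_w⁴).
Steady state: P = εσA(T⁴ − T_w⁴) with A = 4πr² = 2.895 m².
T⁴ = P/(εσA) + T_w⁴ = 1640/(0.46·5.67×10⁻⁸·2.895) + (271)⁴
    = 2.172×10¹⁰ + 5.394×10⁹ = 2.711×10¹⁰ K⁴.

T ≈ 406 K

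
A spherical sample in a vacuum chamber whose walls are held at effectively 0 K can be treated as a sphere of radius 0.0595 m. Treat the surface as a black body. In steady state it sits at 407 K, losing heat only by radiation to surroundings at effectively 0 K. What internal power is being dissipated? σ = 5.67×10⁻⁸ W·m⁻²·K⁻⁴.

P ≈ 69.2 W

Steady state: P = εσA T⁴.
A = 4πr² = 0.04449 m²; T⁴ = (407)⁴ = 2.744×10¹⁰ K⁴.
P = 1.0 × 5.67×10⁻⁸ × 0.04449 × 2.744×10¹⁰.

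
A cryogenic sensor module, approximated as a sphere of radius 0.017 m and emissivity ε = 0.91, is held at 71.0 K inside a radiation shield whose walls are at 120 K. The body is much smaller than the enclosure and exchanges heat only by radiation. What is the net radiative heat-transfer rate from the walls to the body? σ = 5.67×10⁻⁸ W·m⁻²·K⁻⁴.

P_net ≈ 0.0341 W

For a small grey body in a large enclosure: P_net = εσA(T_body⁴ − T_wall⁴).
A = 4πr² = 0.003632 m²; T_body⁴ − T_wall⁴ = 2.541×10⁷ − 2.074×10⁸ = -1.819×10⁸ K⁴.
|P_net| = 0.91·5.67×10⁻⁸·0.003632·1.819×10⁸.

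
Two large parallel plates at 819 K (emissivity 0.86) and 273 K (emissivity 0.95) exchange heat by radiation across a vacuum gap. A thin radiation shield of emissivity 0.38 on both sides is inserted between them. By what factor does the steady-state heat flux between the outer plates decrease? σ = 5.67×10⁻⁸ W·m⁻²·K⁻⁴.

factor ≈ 4.51

Without shield: q₀ = σΔ(T⁴)/(1/ε₁+1/ε₂−1) with denominator 1.215.
With shield the two gaps are in series; the resistances add: (1/ε₁+1/ε_s−1)+(1/ε_s+1/ε₂−1) = 2.794+2.684 = 5.479.
Heat-flux ratio q₀/q = 5.479/1.215.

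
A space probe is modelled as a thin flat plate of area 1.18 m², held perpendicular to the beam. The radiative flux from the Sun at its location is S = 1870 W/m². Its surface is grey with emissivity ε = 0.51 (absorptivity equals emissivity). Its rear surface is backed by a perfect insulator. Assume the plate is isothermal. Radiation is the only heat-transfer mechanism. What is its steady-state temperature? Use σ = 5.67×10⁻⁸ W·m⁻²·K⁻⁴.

At equilibrium, absorbed power = emitted power.
Absorbing cross-section = A = 1.180 m²; emitting surface = A = 1.180 m² (ratio 1).
εS·A_cross = εσ·A_surf·T⁴  ⇒  T⁴ = S/(1σ)   (ε cancels).
T⁴ = 1870/(1·5.67×10⁻⁸) = 3.298×10¹⁰ K⁴.
T = (3.298×10¹⁰)^(1/4).

T ≈ 426 K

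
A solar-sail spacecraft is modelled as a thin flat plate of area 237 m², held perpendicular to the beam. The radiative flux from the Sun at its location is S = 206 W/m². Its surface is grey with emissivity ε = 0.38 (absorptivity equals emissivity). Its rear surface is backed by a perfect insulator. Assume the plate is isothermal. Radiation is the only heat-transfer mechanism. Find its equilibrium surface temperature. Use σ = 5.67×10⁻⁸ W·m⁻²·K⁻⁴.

At equilibrium, absorbed power = emitted power.
Absorbing cross-section = A = 237.0 m²; emitting surface = A = 237.0 m² (ratio 1).
εS·A_cross = εσ·A_surf·T⁴  ⇒  T⁴ = S/(1σ)   (ε cancels).
T⁴ = 206/(1·5.67×10⁻⁸) = 3.633×10⁹ K⁴.
T = (3.633×10⁹)^(1/4).

T ≈ 246 K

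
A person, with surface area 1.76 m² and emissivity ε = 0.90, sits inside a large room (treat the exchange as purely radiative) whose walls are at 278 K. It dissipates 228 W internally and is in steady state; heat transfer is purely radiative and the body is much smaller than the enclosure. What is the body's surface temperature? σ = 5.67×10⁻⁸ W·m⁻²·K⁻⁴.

T ≈ 304 K

For a small grey body in a large enclosure, net radiated power = εσA(T⁴ − T_w⁴).
Steady state: P = εσA(T⁴ − T_w⁴) with A = 1.76 m².
T⁴ = P/(εσA) + T_w⁴ = 228/(0.90·5.67×10⁻⁸·1.760) + (278)⁴
    = 2.539×10⁹ + 5.973×10⁹ = 8.511×10⁹ K⁴.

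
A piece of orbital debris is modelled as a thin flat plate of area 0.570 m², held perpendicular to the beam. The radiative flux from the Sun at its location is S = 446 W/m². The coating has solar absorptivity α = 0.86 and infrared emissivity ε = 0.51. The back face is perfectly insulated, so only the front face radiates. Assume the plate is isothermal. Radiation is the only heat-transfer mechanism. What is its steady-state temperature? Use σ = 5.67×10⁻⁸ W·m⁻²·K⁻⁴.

At equilibrium, absorbed power = emitted power.
Absorbing cross-section = A = 0.5700 m²; emitting surface = A = 0.5700 m² (ratio 1).
αS·A_cross = εσ·A_surf·T⁴  ⇒  T⁴ = αS/(ε·1σ).
T⁴ = 0.860·446/(0.51·1·5.67×10⁻⁸) = 1.326×10¹⁰ K⁴.
T = (1.326×10¹⁰)^(1/4).

T ≈ 339 K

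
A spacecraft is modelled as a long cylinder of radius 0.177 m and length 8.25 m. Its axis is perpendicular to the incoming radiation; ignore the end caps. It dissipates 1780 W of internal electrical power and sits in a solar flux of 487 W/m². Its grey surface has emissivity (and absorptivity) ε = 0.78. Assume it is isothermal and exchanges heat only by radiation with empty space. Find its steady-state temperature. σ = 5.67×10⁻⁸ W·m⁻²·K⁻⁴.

T ≈ 290 K

At steady state, absorbed solar power + internal power = radiated power.
Absorbed: α·S·A_cross = 0.78·487·2.920 = 1109 W (cross-section 2rL).
Total input = 1109 + 1780 = 2889 W.
Radiated: εσ·A_surf·T⁴ with A_surf = 2πrL = 9.175 m².
T⁴ = 2889/(0.78·5.67×10⁻⁸·9.175) = 7.121×10⁹ K⁴.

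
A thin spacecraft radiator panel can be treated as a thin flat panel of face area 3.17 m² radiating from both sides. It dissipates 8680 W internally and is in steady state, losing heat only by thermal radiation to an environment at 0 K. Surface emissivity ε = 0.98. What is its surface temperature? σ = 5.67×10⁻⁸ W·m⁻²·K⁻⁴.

T ≈ 396 K

Steady state: internal power = radiated power, P = εσA T⁴.
Radiating area A = 2·3.17 = 6.340 m².
T⁴ = P/(εσA) = 8680/(0.98·5.67×10⁻⁸·6.340) = 2.464×10¹⁰ K⁴.
T = (2.464×10¹⁰)^(1/4).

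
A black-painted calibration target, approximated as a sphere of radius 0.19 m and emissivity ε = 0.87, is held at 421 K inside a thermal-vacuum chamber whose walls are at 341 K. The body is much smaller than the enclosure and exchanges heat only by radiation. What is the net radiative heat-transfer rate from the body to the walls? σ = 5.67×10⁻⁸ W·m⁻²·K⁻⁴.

For a small grey body in a large enclosure: P_net = εσA(T_body⁴ − T_wall⁴).
A = 4πr² = 0.4536 m²; T_body⁴ − T_wall⁴ = 3.141×10¹⁰ − 1.352×10¹⁰ = 1.789×10¹⁰ K⁴.
|P_net| = 0.87·5.67×10⁻⁸·0.4536·1.789×10¹⁰.

P_net ≈ 400 W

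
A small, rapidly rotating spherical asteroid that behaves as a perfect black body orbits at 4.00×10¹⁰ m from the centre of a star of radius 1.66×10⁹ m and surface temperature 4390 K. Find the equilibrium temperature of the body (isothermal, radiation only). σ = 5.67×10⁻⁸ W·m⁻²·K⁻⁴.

The star's surface emits σT_*⁴; at distance d the flux is S = σT_*⁴(R_*/d)².
S = 5.67×10⁻⁸·(4390)⁴·(1.66×10⁹/4.00×10¹⁰)² = 36270 W/m².
For an isothermal sphere T⁴ = (1−a)S/(4σ) = 1.599×10¹¹ K⁴.

T ≈ 632 K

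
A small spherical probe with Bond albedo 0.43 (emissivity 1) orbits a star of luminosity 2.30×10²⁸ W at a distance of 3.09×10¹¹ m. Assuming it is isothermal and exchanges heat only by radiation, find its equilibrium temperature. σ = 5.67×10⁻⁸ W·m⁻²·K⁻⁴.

T ≈ 468 K

First find the stellar flux at distance d: S = L/(4πd²) = 2.30×10²⁸/(4π·(3.09×10¹¹)²) = 19170 W/m².
For an isothermal sphere, absorbed (1−a)S·πr² = emitted σ·4πr²·T⁴, so T⁴ = (1−a)S/(4σ).
T⁴ = 0.570·19170/(4·5.67×10⁻⁸) = 4.818×10¹⁰ K⁴.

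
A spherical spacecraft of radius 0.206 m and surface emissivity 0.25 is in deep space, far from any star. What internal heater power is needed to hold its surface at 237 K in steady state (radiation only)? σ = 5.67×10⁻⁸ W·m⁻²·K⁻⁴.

P = εσ·4πr²·T⁴.
4πr² = 0.5333 m²; T⁴ = 3.155×10⁹ K⁴.
P = 0.25·5.67×10⁻⁸·0.5333·3.155×10⁹.

P ≈ 23.8 W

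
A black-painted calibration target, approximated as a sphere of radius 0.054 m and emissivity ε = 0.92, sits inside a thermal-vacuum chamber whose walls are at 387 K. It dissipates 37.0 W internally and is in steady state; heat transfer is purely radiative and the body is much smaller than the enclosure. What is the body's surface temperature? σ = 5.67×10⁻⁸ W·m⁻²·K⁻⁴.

T ≈ 452 K

For a small grey body in a large enclosure, net radiated power = εσA(T⁴ − T_w⁴).
Steady state: P = εσA(T⁴ − T_w⁴) with A = 4πr² = 0.03664 m².
T⁴ = P/(εσA) + T_w⁴ = 37.0/(0.92·5.67×10⁻⁸·0.03664) + (387)⁴
    = 1.936×10¹⁰ + 2.243×10¹⁰ = 4.179×10¹⁰ K⁴.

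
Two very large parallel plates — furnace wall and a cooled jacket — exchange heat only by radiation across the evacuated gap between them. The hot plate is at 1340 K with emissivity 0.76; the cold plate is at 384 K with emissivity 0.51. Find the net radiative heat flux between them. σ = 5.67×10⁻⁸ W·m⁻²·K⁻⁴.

q ≈ 79800 W/m²

For two infinite grey parallel plates, q = σ(T₁⁴ − T₂⁴)/(1/ε₁ + 1/ε₂ − 1).
T₁⁴ − T₂⁴ = 3.224×10¹² − 2.174×10¹⁰ = 3.202×10¹² K⁴.
1/ε₁ + 1/ε₂ − 1 = 1.316 + 1.961 − 1 = 2.277.
q = 5.67×10⁻⁸ × 3.202×10¹² / 2.277.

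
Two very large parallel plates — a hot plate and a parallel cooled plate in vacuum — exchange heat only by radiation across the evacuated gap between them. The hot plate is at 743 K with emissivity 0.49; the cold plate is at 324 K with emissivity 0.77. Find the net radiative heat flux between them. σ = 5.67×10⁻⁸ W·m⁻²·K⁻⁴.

q ≈ 7120 W/m²

For two infinite grey parallel plates, q = σ(T₁⁴ − T₂⁴)/(1/ε₁ + 1/ε₂ − 1).
T₁⁴ − T₂⁴ = 3.048×10¹¹ − 1.102×10¹⁰ = 2.937×10¹¹ K⁴.
1/ε₁ + 1/ε₂ − 1 = 2.041 + 1.299 − 1 = 2.340.
q = 5.67×10⁻⁸ × 2.937×10¹¹ / 2.340.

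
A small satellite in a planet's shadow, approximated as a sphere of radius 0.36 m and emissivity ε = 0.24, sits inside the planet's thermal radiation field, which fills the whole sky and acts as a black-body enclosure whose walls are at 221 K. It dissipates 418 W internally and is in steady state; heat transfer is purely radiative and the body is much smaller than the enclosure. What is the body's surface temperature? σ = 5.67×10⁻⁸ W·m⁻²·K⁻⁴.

For a small grey body in a large enclosure, net radiated power = εσA(T⁴ − T_w⁴).
Steady state: P = εσA(T⁴ − T_w⁴) with A = 4πr² = 1.629 m².
T⁴ = P/(εσA) + T_w⁴ = 418/(0.24·5.67×10⁻⁸·1.629) + (221)⁴
    = 1.886×10¹⁰ + 2.385×10⁹ = 2.125×10¹⁰ K⁴.

T ≈ 382 K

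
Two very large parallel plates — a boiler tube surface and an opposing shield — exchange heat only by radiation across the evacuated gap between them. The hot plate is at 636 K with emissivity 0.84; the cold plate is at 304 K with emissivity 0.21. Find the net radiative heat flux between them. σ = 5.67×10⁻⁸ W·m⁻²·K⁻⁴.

For two infinite grey parallel plates, q = σ(T₁⁴ − T₂⁴)/(1/ε₁ + 1/ε₂ − 1).
T₁⁴ − T₂⁴ = 1.636×10¹¹ − 8.541×10⁹ = 1.551×10¹¹ K⁴.
1/ε₁ + 1/ε₂ − 1 = 1.190 + 4.762 − 1 = 4.952.
q = 5.67×10⁻⁸ × 1.551×10¹¹ / 4.952.

q ≈ 1780 W/m²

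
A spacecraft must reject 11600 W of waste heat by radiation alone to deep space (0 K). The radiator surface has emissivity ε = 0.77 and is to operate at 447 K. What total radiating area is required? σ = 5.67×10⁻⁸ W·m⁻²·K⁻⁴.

P = εσA T⁴ ⇒ A = P/(εσT⁴).
T⁴ = 3.992×10¹⁰ K⁴.
A = 11600/(0.77 × 5.67×10⁻⁸ × 3.992×10¹⁰).

A ≈ 6.66 m²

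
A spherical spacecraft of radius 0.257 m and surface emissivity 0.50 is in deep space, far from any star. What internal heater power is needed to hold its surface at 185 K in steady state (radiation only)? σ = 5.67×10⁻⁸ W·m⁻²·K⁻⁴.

P = εσ·4πr²·T⁴.
4πr² = 0.8300 m²; T⁴ = 1.171×10⁹ K⁴.
P = 0.50·5.67×10⁻⁸·0.8300·1.171×10⁹.

P ≈ 27.6 W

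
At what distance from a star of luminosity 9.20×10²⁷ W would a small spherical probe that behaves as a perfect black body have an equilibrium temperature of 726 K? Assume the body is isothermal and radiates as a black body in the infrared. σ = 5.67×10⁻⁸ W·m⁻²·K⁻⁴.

d ≈ 1.08×10¹¹ m

For an isothermal black-emitting sphere, (1−a)S·πr² = σ·4πr²·T⁴ ⇒ S = 4σT⁴/(1−a).
S = 4·5.67×10⁻⁸·(726)⁴/1.00 = 63010 W/m².
Flux falls as S = L/(4πd²), so d = √(L/(4πS)) = √(9.20×10²⁷/(4π·63010)).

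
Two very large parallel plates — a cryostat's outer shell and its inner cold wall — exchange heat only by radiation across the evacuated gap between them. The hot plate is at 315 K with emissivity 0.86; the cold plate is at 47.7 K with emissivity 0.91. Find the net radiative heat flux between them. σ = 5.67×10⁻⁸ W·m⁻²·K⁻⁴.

For two infinite grey parallel plates, q = σ(T₁⁴ − T₂⁴)/(1/ε₁ + 1/ε₂ − 1).
T₁⁴ − T₂⁴ = 9.846×10⁹ − 5.177×10⁶ = 9.840×10⁹ K⁴.
1/ε₁ + 1/ε₂ − 1 = 1.163 + 1.099 − 1 = 1.262.
q = 5.67×10⁻⁸ × 9.840×10⁹ / 1.262.

q ≈ 442 W/m²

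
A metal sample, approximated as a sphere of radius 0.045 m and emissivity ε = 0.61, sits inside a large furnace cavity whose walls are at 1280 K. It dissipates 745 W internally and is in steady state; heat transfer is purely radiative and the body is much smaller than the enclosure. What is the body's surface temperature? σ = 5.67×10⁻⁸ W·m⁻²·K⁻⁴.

For a small grey body in a large enclosure, net radiated power = εσA(T⁴ − T_w⁴).
Steady state: P = εσA(T⁴ − T_w⁴) with A = 4πr² = 0.02545 m².
T⁴ = P/(εσA) + T_w⁴ = 745/(0.61·5.67×10⁻⁸·0.02545) + (1280)⁴
    = 8.465×10¹¹ + 2.684×10¹² = 3.531×10¹² K⁴.

T ≈ 1370 K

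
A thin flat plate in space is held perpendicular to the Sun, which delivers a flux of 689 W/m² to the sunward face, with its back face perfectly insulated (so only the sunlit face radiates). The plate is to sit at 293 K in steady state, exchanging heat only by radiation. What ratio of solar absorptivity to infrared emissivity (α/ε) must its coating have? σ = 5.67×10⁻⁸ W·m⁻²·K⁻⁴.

Balance: αS·A = εσ·1A·T⁴ ⇒ α/ε = σT⁴/S.
α/ε = 5.67×10⁻⁸·(293)⁴/689 = 5.67×10⁻⁸·7.370×10⁹/689.

α/ε ≈ 0.607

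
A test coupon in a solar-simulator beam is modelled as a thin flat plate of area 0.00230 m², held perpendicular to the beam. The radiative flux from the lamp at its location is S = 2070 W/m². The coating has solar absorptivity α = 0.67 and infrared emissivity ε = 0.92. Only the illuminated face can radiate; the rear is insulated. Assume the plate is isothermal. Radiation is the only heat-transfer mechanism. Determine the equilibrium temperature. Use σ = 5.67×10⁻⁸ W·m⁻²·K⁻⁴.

At equilibrium, absorbed power = emitted power.
Absorbing cross-section = A = 0.002300 m²; emitting surface = A = 0.002300 m² (ratio 1).
αS·A_cross = εσ·A_surf·T⁴  ⇒  T⁴ = αS/(ε·1σ).
T⁴ = 0.670·2070/(0.92·1·5.67×10⁻⁸) = 2.659×10¹⁰ K⁴.
T = (2.659×10¹⁰)^(1/4).

T ≈ 404 K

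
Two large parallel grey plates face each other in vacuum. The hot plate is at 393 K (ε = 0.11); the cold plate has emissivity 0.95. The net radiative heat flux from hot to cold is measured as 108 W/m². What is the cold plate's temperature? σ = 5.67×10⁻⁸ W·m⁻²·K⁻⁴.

q = σ(T₁⁴ − T₂⁴)/(1/ε₁ + 1/ε₂ − 1); denominator = 9.144.
T₂⁴ = T₁⁴ − q·(1/ε₁+1/ε₂−1)/σ = 2.385×10¹⁰ − 108·9.144/5.67×10⁻⁸
    = 6.438×10⁹ K⁴.

T₂ ≈ 283 K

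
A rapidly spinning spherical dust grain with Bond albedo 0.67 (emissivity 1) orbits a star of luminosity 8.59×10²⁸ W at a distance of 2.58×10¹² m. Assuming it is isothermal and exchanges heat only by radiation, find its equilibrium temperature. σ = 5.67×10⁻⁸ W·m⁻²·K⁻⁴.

First find the stellar flux at distance d: S = L/(4πd²) = 8.59×10²⁸/(4π·(2.58×10¹²)²) = 1027 W/m².
For an isothermal sphere, absorbed (1−a)S·πr² = emitted σ·4πr²·T⁴, so T⁴ = (1−a)S/(4σ).
T⁴ = 0.330·1027/(4·5.67×10⁻⁸) = 1.494×10⁹ K⁴.

T ≈ 197 K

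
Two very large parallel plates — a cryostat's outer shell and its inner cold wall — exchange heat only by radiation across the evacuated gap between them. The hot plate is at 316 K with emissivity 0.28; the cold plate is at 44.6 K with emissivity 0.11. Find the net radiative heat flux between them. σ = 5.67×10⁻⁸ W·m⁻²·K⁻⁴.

For two infinite grey parallel plates, q = σ(T₁⁴ − T₂⁴)/(1/ε₁ + 1/ε₂ − 1).
T₁⁴ − T₂⁴ = 9.971×10⁹ − 3.957×10⁶ = 9.967×10⁹ K⁴.
1/ε₁ + 1/ε₂ − 1 = 3.571 + 9.091 − 1 = 11.66.
q = 5.67×10⁻⁸ × 9.967×10⁹ / 11.66.

q ≈ 48.5 W/m²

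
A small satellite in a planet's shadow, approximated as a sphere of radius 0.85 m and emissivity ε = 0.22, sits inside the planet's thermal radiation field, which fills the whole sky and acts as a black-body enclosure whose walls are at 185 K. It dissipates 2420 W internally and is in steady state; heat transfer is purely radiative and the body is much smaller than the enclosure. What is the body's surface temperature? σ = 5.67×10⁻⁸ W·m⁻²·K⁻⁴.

T ≈ 387 K

For a small grey body in a large enclosure, net radiated power = εσA(T⁴ − T_w⁴).
Steady state: P = εσA(T⁴ − T_w⁴) with A = 4πr² = 9.079 m².
T⁴ = P/(εσA) + T_w⁴ = 2420/(0.22·5.67×10⁻⁸·9.079) + (185)⁴
    = 2.137×10¹⁰ + 1.171×10⁹ = 2.254×10¹⁰ K⁴.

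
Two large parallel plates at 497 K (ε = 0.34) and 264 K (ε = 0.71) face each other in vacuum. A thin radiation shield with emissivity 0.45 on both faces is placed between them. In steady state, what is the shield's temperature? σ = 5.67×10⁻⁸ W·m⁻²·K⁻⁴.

T_s ≈ 404 K

In steady state the net flux on the hot side equals that on the cold side.
σ(T₁⁴−T_s⁴)/D₁ = σ(T_s⁴−T₂⁴)/D₂, with D₁ = 1/ε₁+1/ε_s−1 = 4.163, D₂ = 1/ε_s+1/ε₂−1 = 2.631.
Solve for T_s⁴: T_s⁴ = (D₂·T₁⁴ + D₁·T₂⁴)/(D₁+D₂) = 2.660×10¹⁰ K⁴.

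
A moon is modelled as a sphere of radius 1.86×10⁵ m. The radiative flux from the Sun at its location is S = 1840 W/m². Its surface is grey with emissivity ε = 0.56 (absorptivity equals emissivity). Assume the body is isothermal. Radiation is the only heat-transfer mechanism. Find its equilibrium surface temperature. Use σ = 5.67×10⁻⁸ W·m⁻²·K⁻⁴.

T ≈ 300 K

At equilibrium, absorbed power = emitted power.
Absorbing cross-section = πr² = 1.087×10¹¹ m²; emitting surface = 4πr² = 4.347×10¹¹ m² (ratio 4).
εS·A_cross = εσ·A_surf·T⁴  ⇒  T⁴ = S/(4σ)   (ε cancels).
T⁴ = 1840/(4·5.67×10⁻⁸) = 8.113×10⁹ K⁴.
T = (8.113×10⁹)^(1/4).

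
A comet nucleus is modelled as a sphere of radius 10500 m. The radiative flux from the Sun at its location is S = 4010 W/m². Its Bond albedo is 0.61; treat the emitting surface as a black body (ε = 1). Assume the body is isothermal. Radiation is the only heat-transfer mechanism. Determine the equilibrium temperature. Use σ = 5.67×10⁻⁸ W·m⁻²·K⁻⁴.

T ≈ 288 K

At equilibrium, absorbed power = emitted power.
Absorbing cross-section = πr² = 3.464×10⁸ m²; emitting surface = 4πr² = 1.385×10⁹ m² (ratio 4).
(1−a)S·A_cross = εσ·A_surf·T⁴  ⇒  T⁴ = (1−a)S/(4σ).
T⁴ = 0.390·4010/(4·5.67×10⁻⁸) = 6.896×10⁹ K⁴.
T = (6.896×10⁹)^(1/4).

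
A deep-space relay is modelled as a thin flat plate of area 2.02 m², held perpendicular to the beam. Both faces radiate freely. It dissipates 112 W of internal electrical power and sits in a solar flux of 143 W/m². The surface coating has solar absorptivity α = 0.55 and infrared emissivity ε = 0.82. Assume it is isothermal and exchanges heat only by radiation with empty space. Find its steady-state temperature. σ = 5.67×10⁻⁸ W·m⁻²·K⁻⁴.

T ≈ 195 K

At steady state, absorbed solar power + internal power = radiated power.
Absorbed: α·S·A_cross = 0.55·143·2.020 = 158.9 W (cross-section A).
Total input = 158.9 + 112 = 270.9 W.
Radiated: εσ·A_surf·T⁴ with A_surf = 2A = 4.040 m².
T⁴ = 270.9/(0.82·5.67×10⁻⁸·4.040) = 1.442×10⁹ K⁴.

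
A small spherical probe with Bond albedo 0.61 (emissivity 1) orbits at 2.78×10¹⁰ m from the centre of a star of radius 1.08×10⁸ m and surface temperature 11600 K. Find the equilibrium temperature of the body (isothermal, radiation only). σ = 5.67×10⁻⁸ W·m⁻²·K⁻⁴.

The star's surface emits σT_*⁴; at distance d the flux is S = σT_*⁴(R_*/d)².
S = 5.67×10⁻⁸·(11600)⁴·(1.08×10⁸/2.78×10¹⁰)² = 15490 W/m².
For an isothermal sphere T⁴ = (1−a)S/(4σ) = 2.664×10¹⁰ K⁴.

T ≈ 404 K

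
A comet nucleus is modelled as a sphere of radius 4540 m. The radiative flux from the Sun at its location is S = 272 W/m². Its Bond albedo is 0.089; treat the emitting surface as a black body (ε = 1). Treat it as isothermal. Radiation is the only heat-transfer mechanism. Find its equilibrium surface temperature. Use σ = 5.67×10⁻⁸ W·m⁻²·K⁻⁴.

At equilibrium, absorbed power = emitted power.
Absorbing cross-section = πr² = 6.475×10⁷ m²; emitting surface = 4πr² = 2.590×10⁸ m² (ratio 4).
(1−a)S·A_cross = εσ·A_surf·T⁴  ⇒  T⁴ = (1−a)S/(4σ).
T⁴ = 0.911·272/(4·5.67×10⁻⁸) = 1.093×10⁹ K⁴.
T = (1.093×10⁹)^(1/4).

T ≈ 182 K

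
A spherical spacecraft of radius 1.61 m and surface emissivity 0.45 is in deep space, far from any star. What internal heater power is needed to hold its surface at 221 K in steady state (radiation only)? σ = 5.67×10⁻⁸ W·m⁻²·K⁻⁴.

P ≈ 1980 W

P = εσ·4πr²·T⁴.
4πr² = 32.57 m²; T⁴ = 2.385×10⁹ K⁴.
P = 0.45·5.67×10⁻⁸·32.57·2.385×10⁹.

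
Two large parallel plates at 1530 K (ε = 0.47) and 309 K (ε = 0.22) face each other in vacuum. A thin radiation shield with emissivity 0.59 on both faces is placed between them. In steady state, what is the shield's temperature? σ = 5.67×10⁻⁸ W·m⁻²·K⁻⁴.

In steady state the net flux on the hot side equals that on the cold side.
σ(T₁⁴−T_s⁴)/D₁ = σ(T_s⁴−T₂⁴)/D₂, with D₁ = 1/ε₁+1/ε_s−1 = 2.823, D₂ = 1/ε_s+1/ε₂−1 = 5.240.
Solve for T_s⁴: T_s⁴ = (D₂·T₁⁴ + D₁·T₂⁴)/(D₁+D₂) = 3.565×10¹² K⁴.

T_s ≈ 1370 K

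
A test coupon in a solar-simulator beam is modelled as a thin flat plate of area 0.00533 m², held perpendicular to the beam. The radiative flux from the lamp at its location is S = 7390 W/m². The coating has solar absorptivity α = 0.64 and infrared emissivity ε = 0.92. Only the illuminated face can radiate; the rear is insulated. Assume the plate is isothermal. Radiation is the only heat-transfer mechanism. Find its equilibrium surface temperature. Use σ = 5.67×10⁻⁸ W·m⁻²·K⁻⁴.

At equilibrium, absorbed power = emitted power.
Absorbing cross-section = A = 0.005330 m²; emitting surface = A = 0.005330 m² (ratio 1).
αS·A_cross = εσ·A_surf·T⁴  ⇒  T⁴ = αS/(ε·1σ).
T⁴ = 0.640·7390/(0.92·1·5.67×10⁻⁸) = 9.067×10¹⁰ K⁴.
T = (9.067×10¹⁰)^(1/4).

T ≈ 549 K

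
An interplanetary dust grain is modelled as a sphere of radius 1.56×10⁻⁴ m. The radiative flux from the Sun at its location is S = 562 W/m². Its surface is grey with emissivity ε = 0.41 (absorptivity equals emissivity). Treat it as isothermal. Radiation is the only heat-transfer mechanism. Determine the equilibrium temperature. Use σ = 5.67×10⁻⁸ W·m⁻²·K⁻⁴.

At equilibrium, absorbed power = emitted power.
Absorbing cross-section = πr² = 7.645×10⁻⁸ m²; emitting surface = 4πr² = 3.058×10⁻⁷ m² (ratio 4).
εS·A_cross = εσ·A_surf·T⁴  ⇒  T⁴ = S/(4σ)   (ε cancels).
T⁴ = 562/(4·5.67×10⁻⁸) = 2.478×10⁹ K⁴.
T = (2.478×10⁹)^(1/4).

T ≈ 223 K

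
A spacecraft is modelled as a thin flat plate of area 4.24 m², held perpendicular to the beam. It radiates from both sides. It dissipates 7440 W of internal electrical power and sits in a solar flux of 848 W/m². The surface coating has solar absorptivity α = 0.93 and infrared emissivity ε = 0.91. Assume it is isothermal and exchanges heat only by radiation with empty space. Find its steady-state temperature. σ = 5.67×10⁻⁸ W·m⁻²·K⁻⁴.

At steady state, absorbed solar power + internal power = radiated power.
Absorbed: α·S·A_cross = 0.93·848·4.240 = 3344 W (cross-section A).
Total input = 3344 + 7440 = 10780 W.
Radiated: εσ·A_surf·T⁴ with A_surf = 2A = 8.480 m².
T⁴ = 10780/(0.91·5.67×10⁻⁸·8.480) = 2.465×10¹⁰ K⁴.

T ≈ 396 K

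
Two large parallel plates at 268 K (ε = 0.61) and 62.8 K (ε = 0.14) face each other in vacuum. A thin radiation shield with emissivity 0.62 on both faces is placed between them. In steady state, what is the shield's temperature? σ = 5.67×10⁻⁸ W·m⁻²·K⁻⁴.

In steady state the net flux on the hot side equals that on the cold side.
σ(T₁⁴−T_s⁴)/D₁ = σ(T_s⁴−T₂⁴)/D₂, with D₁ = 1/ε₁+1/ε_s−1 = 2.252, D₂ = 1/ε_s+1/ε₂−1 = 7.756.
Solve for T_s⁴: T_s⁴ = (D₂·T₁⁴ + D₁·T₂⁴)/(D₁+D₂) = 4.001×10⁹ K⁴.

T_s ≈ 252 K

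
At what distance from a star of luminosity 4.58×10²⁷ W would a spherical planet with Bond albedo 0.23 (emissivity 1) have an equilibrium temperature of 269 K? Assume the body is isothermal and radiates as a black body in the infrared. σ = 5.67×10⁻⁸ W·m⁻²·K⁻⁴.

d ≈ 4.86×10¹¹ m

For an isothermal black-emitting sphere, (1−a)S·πr² = σ·4πr²·T⁴ ⇒ S = 4σT⁴/(1−a).
S = 4·5.67×10⁻⁸·(269)⁴/0.770 = 1542 W/m².
Flux falls as S = L/(4πd²), so d = √(L/(4πS)) = √(4.58×10²⁷/(4π·1542)).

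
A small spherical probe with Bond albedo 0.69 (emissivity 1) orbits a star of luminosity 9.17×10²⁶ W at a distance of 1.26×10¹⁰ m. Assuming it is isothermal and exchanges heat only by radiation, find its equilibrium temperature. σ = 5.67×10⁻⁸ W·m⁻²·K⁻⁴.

T ≈ 890 K

First find the stellar flux at distance d: S = L/(4πd²) = 9.17×10²⁶/(4π·(1.26×10¹⁰)²) = 4.596×10⁵ W/m².
For an isothermal sphere, absorbed (1−a)S·πr² = emitted σ·4πr²·T⁴, so T⁴ = (1−a)S/(4σ).
T⁴ = 0.310·4.596×10⁵/(4·5.67×10⁻⁸) = 6.283×10¹¹ K⁴.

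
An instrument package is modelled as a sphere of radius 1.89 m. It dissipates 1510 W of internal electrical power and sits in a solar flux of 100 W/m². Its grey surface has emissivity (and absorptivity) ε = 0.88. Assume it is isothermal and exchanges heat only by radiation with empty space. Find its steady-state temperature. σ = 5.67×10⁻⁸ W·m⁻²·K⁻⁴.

T ≈ 183 K

At steady state, absorbed solar power + internal power = radiated power.
Absorbed: α·S·A_cross = 0.88·100·11.22 = 987.5 W (cross-section πr²).
Total input = 987.5 + 1510 = 2498 W.
Radiated: εσ·A_surf·T⁴ with A_surf = 4πr² = 44.89 m².
T⁴ = 2498/(0.88·5.67×10⁻⁸·44.89) = 1.115×10⁹ K⁴.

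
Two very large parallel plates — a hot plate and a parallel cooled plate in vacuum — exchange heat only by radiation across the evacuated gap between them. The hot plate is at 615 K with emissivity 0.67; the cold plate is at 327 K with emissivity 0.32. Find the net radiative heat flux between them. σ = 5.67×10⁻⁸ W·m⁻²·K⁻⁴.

For two infinite grey parallel plates, q = σ(T₁⁴ − T₂⁴)/(1/ε₁ + 1/ε₂ − 1).
T₁⁴ − T₂⁴ = 1.431×10¹¹ − 1.143×10¹⁰ = 1.316×10¹¹ K⁴.
1/ε₁ + 1/ε₂ − 1 = 1.493 + 3.125 − 1 = 3.618.
q = 5.67×10⁻⁸ × 1.316×10¹¹ / 3.618.

q ≈ 2060 W/m²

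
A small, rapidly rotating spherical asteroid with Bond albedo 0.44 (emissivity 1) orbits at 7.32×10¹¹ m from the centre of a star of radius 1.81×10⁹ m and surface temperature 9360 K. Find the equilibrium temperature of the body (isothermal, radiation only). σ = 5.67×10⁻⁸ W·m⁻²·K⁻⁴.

T ≈ 285 K

The star's surface emits σT_*⁴; at distance d the flux is S = σT_*⁴(R_*/d)².
S = 5.67×10⁻⁸·(9360)⁴·(1.81×10⁹/7.32×10¹¹)² = 2661 W/m².
For an isothermal sphere T⁴ = (1−a)S/(4σ) = 6.570×10⁹ K⁴.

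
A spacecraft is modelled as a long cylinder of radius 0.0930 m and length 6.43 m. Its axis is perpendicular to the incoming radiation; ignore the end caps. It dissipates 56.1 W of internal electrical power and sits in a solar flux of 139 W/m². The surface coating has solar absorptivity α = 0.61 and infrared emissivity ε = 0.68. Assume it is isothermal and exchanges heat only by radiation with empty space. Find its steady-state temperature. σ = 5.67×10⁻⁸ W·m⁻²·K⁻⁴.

At steady state, absorbed solar power + internal power = radiated power.
Absorbed: α·S·A_cross = 0.61·139·1.196 = 101.4 W (cross-section 2rL).
Total input = 101.4 + 56.1 = 157.5 W.
Radiated: εσ·A_surf·T⁴ with A_surf = 2πrL = 3.757 m².
T⁴ = 157.5/(0.68·5.67×10⁻⁸·3.757) = 1.087×10⁹ K⁴.

T ≈ 182 K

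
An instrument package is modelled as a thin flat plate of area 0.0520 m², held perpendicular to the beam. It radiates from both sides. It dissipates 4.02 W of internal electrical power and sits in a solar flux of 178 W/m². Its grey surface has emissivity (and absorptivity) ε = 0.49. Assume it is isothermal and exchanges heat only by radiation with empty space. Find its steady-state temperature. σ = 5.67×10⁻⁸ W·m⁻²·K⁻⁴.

At steady state, absorbed solar power + internal power = radiated power.
Absorbed: α·S·A_cross = 0.49·178·0.05200 = 4.535 W (cross-section A).
Total input = 4.535 + 4.02 = 8.555 W.
Radiated: εσ·A_surf·T⁴ with A_surf = 2A = 0.1040 m².
T⁴ = 8.555/(0.49·5.67×10⁻⁸·0.1040) = 2.961×10⁹ K⁴.

T ≈ 233 K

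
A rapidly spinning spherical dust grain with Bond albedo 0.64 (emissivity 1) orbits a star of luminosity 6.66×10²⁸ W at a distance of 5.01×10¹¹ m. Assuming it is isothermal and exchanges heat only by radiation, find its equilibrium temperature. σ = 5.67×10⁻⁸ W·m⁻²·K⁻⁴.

T ≈ 428 K

First find the stellar flux at distance d: S = L/(4πd²) = 6.66×10²⁸/(4π·(5.01×10¹¹)²) = 21110 W/m².
For an isothermal sphere, absorbed (1−a)S·πr² = emitted σ·4πr²·T⁴, so T⁴ = (1−a)S/(4σ).
T⁴ = 0.360·21110/(4·5.67×10⁻⁸) = 3.352×10¹⁰ K⁴.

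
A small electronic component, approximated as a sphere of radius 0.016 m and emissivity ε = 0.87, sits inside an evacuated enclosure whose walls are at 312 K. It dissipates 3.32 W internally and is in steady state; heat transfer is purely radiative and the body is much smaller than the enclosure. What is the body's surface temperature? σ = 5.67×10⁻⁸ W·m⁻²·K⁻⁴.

For a small grey body in a large enclosure, net radiated power = εσA(T⁴ − T_w⁴).
Steady state: P = εσA(T⁴ − T_w⁴) with A = 4πr² = 0.003217 m².
T⁴ = P/(εσA) + T_w⁴ = 3.32/(0.87·5.67×10⁻⁸·0.003217) + (312)⁴
    = 2.092×10¹⁰ + 9.476×10⁹ = 3.040×10¹⁰ K⁴.

T ≈ 418 K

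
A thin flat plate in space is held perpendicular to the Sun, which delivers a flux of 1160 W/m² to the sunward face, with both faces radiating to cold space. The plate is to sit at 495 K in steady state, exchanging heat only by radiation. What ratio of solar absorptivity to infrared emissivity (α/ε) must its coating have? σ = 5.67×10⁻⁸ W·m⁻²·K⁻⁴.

Balance: αS·A = εσ·2A·T⁴ ⇒ α/ε = 2σT⁴/S.
α/ε = 2·5.67×10⁻⁸·(495)⁴/1160 = 2·5.67×10⁻⁸·6.004×10¹⁰/1160.

α/ε ≈ 5.87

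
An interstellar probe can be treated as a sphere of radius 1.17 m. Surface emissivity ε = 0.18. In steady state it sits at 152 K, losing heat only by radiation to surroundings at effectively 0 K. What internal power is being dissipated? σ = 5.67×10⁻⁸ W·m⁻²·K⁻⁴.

P ≈ 93.7 W

Steady state: P = εσA T⁴.
A = 4πr² = 17.20 m²; T⁴ = (152)⁴ = 5.338×10⁸ K⁴.
P = 0.18 × 5.67×10⁻⁸ × 17.20 × 5.338×10⁸.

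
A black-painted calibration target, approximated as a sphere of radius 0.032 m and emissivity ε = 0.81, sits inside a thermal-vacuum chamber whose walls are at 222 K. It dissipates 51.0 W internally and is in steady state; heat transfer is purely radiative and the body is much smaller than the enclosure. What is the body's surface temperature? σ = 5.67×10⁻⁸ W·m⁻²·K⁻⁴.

T ≈ 546 K

For a small grey body in a large enclosure, net radiated power = εσA(T⁴ − T_w⁴).
Steady state: P = εσA(T⁴ − T_w⁴) with A = 4πr² = 0.01287 m².
T⁴ = P/(εσA) + T_w⁴ = 51.0/(0.81·5.67×10⁻⁸·0.01287) + (222)⁴
    = 8.630×10¹⁰ + 2.429×10⁹ = 8.873×10¹⁰ K⁴.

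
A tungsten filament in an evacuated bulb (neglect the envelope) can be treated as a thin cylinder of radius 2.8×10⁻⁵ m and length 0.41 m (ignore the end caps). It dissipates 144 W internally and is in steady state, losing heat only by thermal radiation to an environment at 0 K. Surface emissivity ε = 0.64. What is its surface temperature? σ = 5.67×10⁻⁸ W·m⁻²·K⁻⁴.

Steady state: internal power = radiated power, P = εσA T⁴.
Radiating area A = 2πrL = 7.213×10⁻⁵ m².
T⁴ = P/(εσA) = 144/(0.64·5.67×10⁻⁸·7.213×10⁻⁵) = 5.501×10¹³ K⁴.
T = (5.501×10¹³)^(1/4).

T ≈ 2720 K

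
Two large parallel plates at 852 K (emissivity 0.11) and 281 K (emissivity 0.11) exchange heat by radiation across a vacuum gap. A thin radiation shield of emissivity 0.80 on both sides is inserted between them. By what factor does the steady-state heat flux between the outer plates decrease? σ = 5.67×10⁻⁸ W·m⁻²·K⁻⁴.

factor ≈ 1.09

Without shield: q₀ = σΔ(T⁴)/(1/ε₁+1/ε₂−1) with denominator 17.18.
With shield the two gaps are in series; the resistances add: (1/ε₁+1/ε_s−1)+(1/ε_s+1/ε₂−1) = 9.341+9.341 = 18.68.
Heat-flux ratio q₀/q = 18.68/17.18.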